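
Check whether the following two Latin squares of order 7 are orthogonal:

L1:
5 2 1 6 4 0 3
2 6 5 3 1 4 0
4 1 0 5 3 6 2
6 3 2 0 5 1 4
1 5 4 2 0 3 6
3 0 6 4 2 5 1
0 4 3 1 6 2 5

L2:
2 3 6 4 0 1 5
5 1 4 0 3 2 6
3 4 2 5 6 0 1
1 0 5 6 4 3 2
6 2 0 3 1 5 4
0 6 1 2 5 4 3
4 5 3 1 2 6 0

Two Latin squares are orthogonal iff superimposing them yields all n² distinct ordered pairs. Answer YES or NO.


Form the n² = 49 superimposed pairs (L1[i][j], L2[i][j]), row by row (rows and columns indexed from 0):
row 0: (5,2) (2,3) (1,6) (6,4) (4,0) (0,1) (3,5)
row 1: (2,5) (6,1) (5,4) (3,0) (1,3) (4,2) (0,6)
row 2: (4,3) (1,4) (0,2) (5,5) (3,6) (6,0) (2,1)
row 3: (6,1) (3,0) (2,5) (0,6) (5,4) (1,3) (4,2)
row 4: (1,6) (5,2) (4,0) (2,3) (0,1) (3,5) (6,4)
row 5: (3,0) (0,6) (6,1) (4,2) (2,5) (5,4) (1,3)
row 6: (0,4) (4,5) (3,3) (1,1) (6,2) (2,6) (5,0)
Orthogonality requires all 49 pairs distinct.
But the pair (6,1) repeats: cell (1,1) has L1 = 6, L2 = 1, and cell (3,0) has L1 = 6, L2 = 1.
A repeated pair means some other pair never occurs (only 28 distinct pairs out of 49), so the squares are not orthogonal.
Conclusion: NO.

NO


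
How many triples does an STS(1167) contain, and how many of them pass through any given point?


An STS(v) is a 2-(v, 3, 1) BIBD: block size k = 3, λ = 1.
Replication: r(k − 1) = λ(v − 1) ⇒ r·2 = 1167 − 1 = 1166 ⇒ r = 583.
Block count: b = v(v − 1)/6 = 1167·1166/6 = 1360722/6 = 226787.
(Check via bk = vr: 226787·3 = 680361 = 1167·583 = 680361 ✓.)

r = 583, b = 226787.


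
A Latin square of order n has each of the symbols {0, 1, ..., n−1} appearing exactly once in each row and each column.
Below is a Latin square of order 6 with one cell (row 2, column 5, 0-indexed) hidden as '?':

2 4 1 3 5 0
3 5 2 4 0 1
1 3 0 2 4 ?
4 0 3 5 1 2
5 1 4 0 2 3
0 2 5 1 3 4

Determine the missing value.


Row 2 contains symbols [0, 1, 2, 3, 4] — missing [5].
Column 5 contains symbols [0, 1, 2, 3, 4] — missing [5].
The missing symbol must appear in both missing sets; intersection = [5].
Therefore the hidden value is 5.

Missing value = 5.


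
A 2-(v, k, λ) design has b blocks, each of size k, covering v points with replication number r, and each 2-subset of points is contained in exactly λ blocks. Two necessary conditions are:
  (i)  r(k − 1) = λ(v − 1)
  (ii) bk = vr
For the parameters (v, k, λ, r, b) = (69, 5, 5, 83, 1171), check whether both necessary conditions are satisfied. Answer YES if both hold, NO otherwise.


Condition (i): r(k − 1) = 83·4 = 332; λ(v − 1) = 5·68 = 340. Match? NO.
Condition (ii): bk = 1171·5 = 5855; vr = 69·83 = 5727. Match? NO.
Both conditions hold? NO.

NO


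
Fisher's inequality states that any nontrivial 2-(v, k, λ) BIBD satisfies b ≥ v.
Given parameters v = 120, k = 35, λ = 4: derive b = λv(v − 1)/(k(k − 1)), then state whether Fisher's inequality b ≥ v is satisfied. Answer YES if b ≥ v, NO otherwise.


b = λv(v − 1)/(k(k − 1)) = 4·120·119/(35·34) = 57120/1190 = 48.
Compare with v = 120: b < v, so Fisher's inequality fails.

NO


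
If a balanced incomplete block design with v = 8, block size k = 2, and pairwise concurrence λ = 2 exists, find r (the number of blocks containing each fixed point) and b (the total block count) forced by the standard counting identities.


Any 2-(v, k, λ) BIBD satisfies two necessary conditions:
  (i)  Each point sits in r blocks, and counting incidences through any fixed point gives r(k − 1) = λ(v − 1), so r = λ(v − 1)/(k − 1).
  (ii) Total incidences bk = vr, so b = vr/k.
Step 1: r = λ(v − 1)/(k − 1) = 2·(8 − 1)/(2 − 1) = 2·7/1 = 14/1 = 14.
Step 2: b = vr/k = 8·14/2 = 112/2 = 56.
Check integrality: r = 14 ∈ Z ✓, b = 56 ∈ Z ✓.
(These identities are necessary conditions: they determine r and b for any design with these parameters, but do not by themselves prove that one exists.)

r = 14, b = 56.


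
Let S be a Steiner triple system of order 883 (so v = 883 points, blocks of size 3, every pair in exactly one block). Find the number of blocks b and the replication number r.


An STS(v) is a 2-(v, 3, 1) BIBD: block size k = 3, λ = 1.
Replication: r(k − 1) = λ(v − 1) ⇒ r·2 = 883 − 1 = 882 ⇒ r = 441.
Block count: bk = vr ⇒ b·3 = 883·441 = 389403 ⇒ b = 129801.

r = 441, b = 129801.


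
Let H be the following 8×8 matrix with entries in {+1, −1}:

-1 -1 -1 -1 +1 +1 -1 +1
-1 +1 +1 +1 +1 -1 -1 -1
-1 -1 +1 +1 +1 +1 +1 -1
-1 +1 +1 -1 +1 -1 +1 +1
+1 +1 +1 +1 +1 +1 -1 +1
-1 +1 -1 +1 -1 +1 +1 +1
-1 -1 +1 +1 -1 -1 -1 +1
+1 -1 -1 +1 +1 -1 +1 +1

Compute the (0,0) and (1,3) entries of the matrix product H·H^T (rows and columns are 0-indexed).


Row 0 of H: [-1, -1, -1, -1, 1, 1, -1, 1].
Row 1 of H: [-1, 1, 1, 1, 1, -1, -1, -1].
Row 3 of H: [-1, 1, 1, -1, 1, -1, 1, 1].
(H·H^T)[0][0] = Σ_j H[0][j]·H[0][j] = (-1)² + (-1)² + (-1)² + (-1)² + (1)² + (1)² + (-1)² + (1)² = 1 + 1 + 1 + 1 + 1 + 1 + 1 + 1 = 8.
(H·H^T)[1][3] = Σ_j H[1][j]·H[3][j] = (-1)·(-1) + (1)·(1) + (1)·(1) + (1)·(-1) + (1)·(1) + (-1)·(-1) + (-1)·(1) + (-1)·(1) = 1 + 1 + 1 + -1 + 1 + 1 + -1 + -1 = 2.
Rows 1 and 3 are not orthogonal (dot product = 2 ≠ 0), so H is not a Hadamard matrix.

(0,0) entry = 8; (1,3) entry = 2.


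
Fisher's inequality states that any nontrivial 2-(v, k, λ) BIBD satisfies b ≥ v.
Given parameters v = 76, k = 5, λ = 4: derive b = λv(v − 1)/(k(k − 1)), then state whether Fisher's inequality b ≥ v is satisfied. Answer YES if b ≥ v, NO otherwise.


b = λv(v − 1)/(k(k − 1)) = 4·76·75/(5·4) = 22800/20 = 1140.
Compare with v = 76: b ≥ v, so Fisher's inequality holds.

YES


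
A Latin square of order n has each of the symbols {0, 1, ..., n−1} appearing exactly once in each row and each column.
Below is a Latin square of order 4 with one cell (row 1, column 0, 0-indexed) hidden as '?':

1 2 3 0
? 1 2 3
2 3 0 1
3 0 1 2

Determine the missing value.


Row 1 contains symbols [1, 2, 3] — missing [0].
Column 0 contains symbols [1, 2, 3] — missing [0].
The missing symbol must appear in both missing sets; intersection = [0].
Therefore the hidden value is 0.

Missing value = 0.


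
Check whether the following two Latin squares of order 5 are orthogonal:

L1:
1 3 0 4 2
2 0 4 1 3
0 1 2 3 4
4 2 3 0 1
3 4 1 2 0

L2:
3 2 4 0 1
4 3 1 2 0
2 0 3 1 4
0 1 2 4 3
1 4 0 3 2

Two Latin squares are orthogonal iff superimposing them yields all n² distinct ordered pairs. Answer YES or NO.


Form the n² = 25 superimposed pairs (L1[i][j], L2[i][j]), row by row (rows and columns indexed from 0):
row 0: (1,3) (3,2) (0,4) (4,0) (2,1)
row 1: (2,4) (0,3) (4,1) (1,2) (3,0)
row 2: (0,2) (1,0) (2,3) (3,1) (4,4)
row 3: (4,0) (2,1) (3,2) (0,4) (1,3)
row 4: (3,1) (4,4) (1,0) (2,3) (0,2)
Orthogonality requires all 25 pairs distinct.
But the pair (4,0) repeats: cell (0,3) has L1 = 4, L2 = 0, and cell (3,0) has L1 = 4, L2 = 0.
A repeated pair means some other pair never occurs (only 15 distinct pairs out of 25), so the squares are not orthogonal.
Conclusion: NO.

NO


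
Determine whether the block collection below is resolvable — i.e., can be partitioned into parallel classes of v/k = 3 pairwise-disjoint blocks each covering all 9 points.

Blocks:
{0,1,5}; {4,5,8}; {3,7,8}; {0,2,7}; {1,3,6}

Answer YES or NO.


v = 9, block size k = 3, number of blocks = 5.
For resolvability, blocks must partition into parallel classes of size v/k = 3.
Total blocks must therefore be a multiple of 3: 5 = 3·1 + 2 ⇒ not divisible ✗.
Resolvable? NO.

NO


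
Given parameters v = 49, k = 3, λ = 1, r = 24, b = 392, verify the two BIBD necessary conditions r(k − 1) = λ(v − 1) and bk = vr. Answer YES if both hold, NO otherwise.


Condition (i): r(k − 1) = 24·2 = 48; λ(v − 1) = 1·48 = 48. Match? YES.
Condition (ii): bk = 392·3 = 1176; vr = 49·24 = 1176. Match? YES.
Both conditions hold? YES.

YES


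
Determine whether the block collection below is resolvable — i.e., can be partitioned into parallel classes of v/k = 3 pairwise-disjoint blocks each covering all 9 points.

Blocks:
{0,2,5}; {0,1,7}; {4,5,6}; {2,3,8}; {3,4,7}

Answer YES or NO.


v = 9, block size k = 3, number of blocks = 5.
For resolvability, blocks must partition into parallel classes of size v/k = 3.
Total blocks must therefore be a multiple of 3: 5 = 3·1 + 2 ⇒ not divisible ✗.
Resolvable? NO.

NO


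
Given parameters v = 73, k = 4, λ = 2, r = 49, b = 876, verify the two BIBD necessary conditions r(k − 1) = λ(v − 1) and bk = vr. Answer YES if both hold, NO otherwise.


Condition (i): r(k − 1) = 49·3 = 147; λ(v − 1) = 2·72 = 144. Match? NO.
Condition (ii): bk = 876·4 = 3504; vr = 73·49 = 3577. Match? NO.
Both conditions hold? NO.

NO


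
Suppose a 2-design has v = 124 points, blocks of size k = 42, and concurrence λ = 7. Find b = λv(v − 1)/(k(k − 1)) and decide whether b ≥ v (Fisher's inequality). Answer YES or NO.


r = λ(v − 1)/(k − 1) = 7·123/41 = 21.
b = vr/k = 124·21/42 = 62.
Fisher's inequality: b ≥ v ⇔ 62 ≥ 124? NO.

NO


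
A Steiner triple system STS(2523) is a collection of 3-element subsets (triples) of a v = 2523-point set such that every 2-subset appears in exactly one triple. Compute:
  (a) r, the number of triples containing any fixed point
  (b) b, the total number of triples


An STS(v) is a 2-(v, 3, 1) BIBD: block size k = 3, λ = 1.
Replication: r(k − 1) = λ(v − 1) ⇒ r·2 = 2523 − 1 = 2522 ⇒ r = 1261.
Block count: bk = vr ⇒ b·3 = 2523·1261 = 3181503 ⇒ b = 1060501.
(Check via b = v(v − 1)/6 = 2523·2522/6 = 6363006/6 = 1060501.)

r = 1261, b = 1060501.


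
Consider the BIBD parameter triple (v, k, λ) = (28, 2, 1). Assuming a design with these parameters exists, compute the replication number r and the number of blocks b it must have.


Any 2-(v, k, λ) BIBD satisfies two necessary conditions:
  (i)  Each point sits in r blocks, and counting incidences through any fixed point gives r(k − 1) = λ(v − 1), so r = λ(v − 1)/(k − 1).
  (ii) Total incidences bk = vr, so b = vr/k.
Step 1: r = λ(v − 1)/(k − 1) = 1·(28 − 1)/(2 − 1) = 1·27/1 = 27/1 = 27.
Step 2: b = vr/k = 28·27/2 = 756/2 = 378.
Check integrality: r = 27 ∈ Z ✓, b = 378 ∈ Z ✓.
(These identities are necessary conditions: they determine r and b for any design with these parameters, but do not by themselves prove that one exists.)

r = 27, b = 378.


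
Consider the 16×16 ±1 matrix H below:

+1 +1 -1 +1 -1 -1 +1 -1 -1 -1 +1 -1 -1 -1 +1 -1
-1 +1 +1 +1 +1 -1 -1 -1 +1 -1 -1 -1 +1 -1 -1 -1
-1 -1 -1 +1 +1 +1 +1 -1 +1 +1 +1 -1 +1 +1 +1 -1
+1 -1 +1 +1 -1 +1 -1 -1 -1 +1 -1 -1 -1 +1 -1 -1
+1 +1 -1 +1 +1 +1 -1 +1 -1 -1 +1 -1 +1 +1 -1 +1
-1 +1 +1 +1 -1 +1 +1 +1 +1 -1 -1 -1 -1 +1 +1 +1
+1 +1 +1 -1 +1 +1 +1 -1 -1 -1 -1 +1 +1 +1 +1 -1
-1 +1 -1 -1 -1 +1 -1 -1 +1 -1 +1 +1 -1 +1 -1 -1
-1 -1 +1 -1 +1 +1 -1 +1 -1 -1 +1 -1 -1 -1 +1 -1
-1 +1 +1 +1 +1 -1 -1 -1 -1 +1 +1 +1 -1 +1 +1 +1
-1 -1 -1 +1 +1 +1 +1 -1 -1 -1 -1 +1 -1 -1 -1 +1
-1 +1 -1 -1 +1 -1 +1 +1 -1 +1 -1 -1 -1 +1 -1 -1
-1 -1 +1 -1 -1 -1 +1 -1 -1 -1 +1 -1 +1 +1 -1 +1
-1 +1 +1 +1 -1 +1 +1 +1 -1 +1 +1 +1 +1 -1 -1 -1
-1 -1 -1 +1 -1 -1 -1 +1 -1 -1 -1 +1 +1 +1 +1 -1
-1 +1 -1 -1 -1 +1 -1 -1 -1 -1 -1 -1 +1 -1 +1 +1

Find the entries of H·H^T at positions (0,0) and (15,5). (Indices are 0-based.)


Row 0 of H: [1, 1, -1, 1, -1, -1, 1, -1, -1, -1, 1, -1, -1, -1, 1, -1].
Row 5 of H: [-1, 1, 1, 1, -1, 1, 1, 1, 1, -1, -1, -1, -1, 1, 1, 1].
Row 15 of H: [-1, 1, -1, -1, -1, 1, -1, -1, -1, -1, -1, -1, 1, -1, 1, 1].
(H·H^T)[0][0] = Σ_j H[0][j]·H[0][j] = (1)² + (1)² + (-1)² + (1)² + (-1)² + (-1)² + (1)² + (-1)² + (-1)² + (-1)² + (1)² + (-1)² + (-1)² + (-1)² + (1)² + (-1)² = 1 + 1 + 1 + 1 + 1 + 1 + 1 + 1 + 1 + 1 + 1 + 1 + 1 + 1 + 1 + 1 = 16.
(H·H^T)[15][5] = Σ_j H[15][j]·H[5][j] = (-1)·(-1) + (1)·(1) + (-1)·(1) + (-1)·(1) + (-1)·(-1) + (1)·(1) + (-1)·(1) + (-1)·(1) + (-1)·(1) + (-1)·(-1) + (-1)·(-1) + (-1)·(-1) + (1)·(-1) + (-1)·(1) + (1)·(1) + (1)·(1) = 1 + 1 + -1 + -1 + 1 + 1 + -1 + -1 + -1 + 1 + 1 + 1 + -1 + -1 + 1 + 1 = 2.
Rows 15 and 5 are not orthogonal (dot product = 2 ≠ 0), so H is not a Hadamard matrix.

(0,0) entry = 16; (15,5) entry = 2.


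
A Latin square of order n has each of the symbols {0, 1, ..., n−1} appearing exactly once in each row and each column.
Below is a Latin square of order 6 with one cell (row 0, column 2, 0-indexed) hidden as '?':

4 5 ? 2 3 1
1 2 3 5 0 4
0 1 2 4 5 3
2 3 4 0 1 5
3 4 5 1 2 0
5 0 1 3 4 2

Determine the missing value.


Row 0 contains symbols [1, 2, 3, 4, 5] — missing [0].
Column 2 contains symbols [1, 2, 3, 4, 5] — missing [0].
The missing symbol must appear in both missing sets; intersection = [0].
Therefore the hidden value is 0.

Missing value = 0.


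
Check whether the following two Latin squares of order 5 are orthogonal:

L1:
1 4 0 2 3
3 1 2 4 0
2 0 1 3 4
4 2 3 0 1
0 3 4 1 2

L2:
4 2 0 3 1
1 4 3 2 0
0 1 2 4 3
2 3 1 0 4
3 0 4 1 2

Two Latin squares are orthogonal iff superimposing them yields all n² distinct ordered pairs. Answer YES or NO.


Form the n² = 25 superimposed pairs (L1[i][j], L2[i][j]), row by row (rows and columns indexed from 0):
row 0: (1,4) (4,2) (0,0) (2,3) (3,1)
row 1: (3,1) (1,4) (2,3) (4,2) (0,0)
row 2: (2,0) (0,1) (1,2) (3,4) (4,3)
row 3: (4,2) (2,3) (3,1) (0,0) (1,4)
row 4: (0,3) (3,0) (4,4) (1,1) (2,2)
Orthogonality requires all 25 pairs distinct.
But the pair (3,1) repeats: cell (0,4) has L1 = 3, L2 = 1, and cell (1,0) has L1 = 3, L2 = 1.
A repeated pair means some other pair never occurs (only 15 distinct pairs out of 25), so the squares are not orthogonal.
Conclusion: NO.

NO


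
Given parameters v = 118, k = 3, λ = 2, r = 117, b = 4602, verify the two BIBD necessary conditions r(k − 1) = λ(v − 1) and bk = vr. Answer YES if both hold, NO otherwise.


Condition (i): r(k − 1) = 117·2 = 234; λ(v − 1) = 2·117 = 234. Match? YES.
Condition (ii): bk = 4602·3 = 13806; vr = 118·117 = 13806. Match? YES.
Both conditions hold? YES.

YES


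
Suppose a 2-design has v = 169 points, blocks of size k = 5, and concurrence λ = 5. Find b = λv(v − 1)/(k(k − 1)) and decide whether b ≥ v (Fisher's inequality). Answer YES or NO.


b = λv(v − 1)/(k(k − 1)) = 5·169·168/(5·4) = 141960/20 = 7098.
Compare with v = 169: b ≥ v, so Fisher's inequality holds.

YES


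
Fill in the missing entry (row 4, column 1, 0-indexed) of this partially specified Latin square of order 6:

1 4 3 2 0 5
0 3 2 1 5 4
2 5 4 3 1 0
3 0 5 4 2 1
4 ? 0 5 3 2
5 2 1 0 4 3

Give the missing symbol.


Row 4 contains symbols [0, 2, 3, 4, 5] — missing [1].
Column 1 contains symbols [0, 2, 3, 4, 5] — missing [1].
The missing symbol must appear in both missing sets; intersection = [1].
Therefore the hidden value is 1.

Missing value = 1.


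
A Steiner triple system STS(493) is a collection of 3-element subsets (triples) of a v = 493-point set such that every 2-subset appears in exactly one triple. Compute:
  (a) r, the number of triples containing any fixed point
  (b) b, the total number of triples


An STS(v) is a 2-(v, 3, 1) BIBD: block size k = 3, λ = 1.
Replication: r(k − 1) = λ(v − 1) ⇒ r·2 = 493 − 1 = 492 ⇒ r = 246.
Block count: bk = vr ⇒ b·3 = 493·246 = 121278 ⇒ b = 40426.
(Check via b = v(v − 1)/6 = 493·492/6 = 242556/6 = 40426.)

r = 246, b = 40426.


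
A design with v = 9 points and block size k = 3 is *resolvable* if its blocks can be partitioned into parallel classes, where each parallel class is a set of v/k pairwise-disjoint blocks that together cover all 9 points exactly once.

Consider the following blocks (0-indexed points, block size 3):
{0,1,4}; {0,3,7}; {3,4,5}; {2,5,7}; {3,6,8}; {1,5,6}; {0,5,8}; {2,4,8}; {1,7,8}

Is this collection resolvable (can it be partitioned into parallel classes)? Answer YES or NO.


v = 9, block size k = 3, number of blocks = 9.
For resolvability, blocks must partition into parallel classes of size v/k = 3.
Total blocks must therefore be a multiple of 3: 9 = 3·3 + 0 ⇒ divisible ✓.
Consider block {3,4,5}. The only other block(s) in the collection disjoint from it are {1,7,8} — just 1 block(s). Any parallel class containing {3,4,5} would need 2 other blocks each disjoint from it, so no parallel class of size 3 can contain {3,4,5}.
Since every block must belong to some parallel class in a resolution, the collection cannot be partitioned into parallel classes.
Resolvable? NO.

NO


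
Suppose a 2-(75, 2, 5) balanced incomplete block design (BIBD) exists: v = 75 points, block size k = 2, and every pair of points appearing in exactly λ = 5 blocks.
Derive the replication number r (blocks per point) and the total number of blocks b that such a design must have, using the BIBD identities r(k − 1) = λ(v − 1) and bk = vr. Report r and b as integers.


Any 2-(v, k, λ) BIBD satisfies two necessary conditions:
  (i)  Each point sits in r blocks, and counting incidences through any fixed point gives r(k − 1) = λ(v − 1), so r = λ(v − 1)/(k − 1).
  (ii) Total incidences bk = vr, so b = vr/k.
Step 1: r = λ(v − 1)/(k − 1) = 5·(75 − 1)/(2 − 1) = 5·74/1 = 370/1 = 370.
Step 2: b = vr/k = 75·370/2 = 27750/2 = 13875.
Check integrality: r = 370 ∈ Z ✓, b = 13875 ∈ Z ✓.
(These identities are necessary conditions: they determine r and b for any design with these parameters, but do not by themselves prove that one exists.)

r = 370, b = 13875.


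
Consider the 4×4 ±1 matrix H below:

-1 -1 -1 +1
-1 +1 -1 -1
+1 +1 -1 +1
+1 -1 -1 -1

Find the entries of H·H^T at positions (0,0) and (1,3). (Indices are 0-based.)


Row 0 of H: [-1, -1, -1, 1].
Row 1 of H: [-1, 1, -1, -1].
Row 3 of H: [1, -1, -1, -1].
(H·H^T)[0][0] = Σ_j H[0][j]·H[0][j] = (-1)² + (-1)² + (-1)² + (1)² = 1 + 1 + 1 + 1 = 4.
(H·H^T)[1][3] = Σ_j H[1][j]·H[3][j] = (-1)·(1) + (1)·(-1) + (-1)·(-1) + (-1)·(-1) = -1 + -1 + 1 + 1 = 0.
So rows 1 and 3 are orthogonal; the diagonal entry equals n = 4.

(0,0) entry = 4; (1,3) entry = 0.


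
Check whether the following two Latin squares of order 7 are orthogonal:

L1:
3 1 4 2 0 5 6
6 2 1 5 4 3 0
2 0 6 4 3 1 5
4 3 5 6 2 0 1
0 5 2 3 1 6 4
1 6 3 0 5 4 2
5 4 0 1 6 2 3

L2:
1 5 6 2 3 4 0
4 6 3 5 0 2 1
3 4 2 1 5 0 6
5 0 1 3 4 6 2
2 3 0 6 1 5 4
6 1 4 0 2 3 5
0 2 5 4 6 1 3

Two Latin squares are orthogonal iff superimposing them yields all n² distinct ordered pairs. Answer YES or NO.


Form the n² = 49 superimposed pairs (L1[i][j], L2[i][j]), row by row (rows and columns indexed from 0):
row 0: (3,1) (1,5) (4,6) (2,2) (0,3) (5,4) (6,0)
row 1: (6,4) (2,6) (1,3) (5,5) (4,0) (3,2) (0,1)
row 2: (2,3) (0,4) (6,2) (4,1) (3,5) (1,0) (5,6)
row 3: (4,5) (3,0) (5,1) (6,3) (2,4) (0,6) (1,2)
row 4: (0,2) (5,3) (2,0) (3,6) (1,1) (6,5) (4,4)
row 5: (1,6) (6,1) (3,4) (0,0) (5,2) (4,3) (2,5)
row 6: (5,0) (4,2) (0,5) (1,4) (6,6) (2,1) (3,3)
Orthogonality requires all 49 pairs distinct.
Check by first coordinate: for each symbol s of L1, list the L2 entries in the n cells where L1 = s; they must all differ.
  L1 = 0: L2 entries (in reading order) 3, 1, 4, 6, 2, 0, 5 — all 7 distinct ✓
  L1 = 1: L2 entries (in reading order) 5, 3, 0, 2, 1, 6, 4 — all 7 distinct ✓
  L1 = 2: L2 entries (in reading order) 2, 6, 3, 4, 0, 5, 1 — all 7 distinct ✓
  L1 = 3: L2 entries (in reading order) 1, 2, 5, 0, 6, 4, 3 — all 7 distinct ✓
  L1 = 4: L2 entries (in reading order) 6, 0, 1, 5, 4, 3, 2 — all 7 distinct ✓
  L1 = 5: L2 entries (in reading order) 4, 5, 6, 1, 3, 2, 0 — all 7 distinct ✓
  L1 = 6: L2 entries (in reading order) 0, 4, 2, 3, 5, 1, 6 — all 7 distinct ✓
Every symbol of L1 meets every symbol of L2 exactly once, so all 49 pairs are distinct (49 of 49).
Conclusion: YES.

YES


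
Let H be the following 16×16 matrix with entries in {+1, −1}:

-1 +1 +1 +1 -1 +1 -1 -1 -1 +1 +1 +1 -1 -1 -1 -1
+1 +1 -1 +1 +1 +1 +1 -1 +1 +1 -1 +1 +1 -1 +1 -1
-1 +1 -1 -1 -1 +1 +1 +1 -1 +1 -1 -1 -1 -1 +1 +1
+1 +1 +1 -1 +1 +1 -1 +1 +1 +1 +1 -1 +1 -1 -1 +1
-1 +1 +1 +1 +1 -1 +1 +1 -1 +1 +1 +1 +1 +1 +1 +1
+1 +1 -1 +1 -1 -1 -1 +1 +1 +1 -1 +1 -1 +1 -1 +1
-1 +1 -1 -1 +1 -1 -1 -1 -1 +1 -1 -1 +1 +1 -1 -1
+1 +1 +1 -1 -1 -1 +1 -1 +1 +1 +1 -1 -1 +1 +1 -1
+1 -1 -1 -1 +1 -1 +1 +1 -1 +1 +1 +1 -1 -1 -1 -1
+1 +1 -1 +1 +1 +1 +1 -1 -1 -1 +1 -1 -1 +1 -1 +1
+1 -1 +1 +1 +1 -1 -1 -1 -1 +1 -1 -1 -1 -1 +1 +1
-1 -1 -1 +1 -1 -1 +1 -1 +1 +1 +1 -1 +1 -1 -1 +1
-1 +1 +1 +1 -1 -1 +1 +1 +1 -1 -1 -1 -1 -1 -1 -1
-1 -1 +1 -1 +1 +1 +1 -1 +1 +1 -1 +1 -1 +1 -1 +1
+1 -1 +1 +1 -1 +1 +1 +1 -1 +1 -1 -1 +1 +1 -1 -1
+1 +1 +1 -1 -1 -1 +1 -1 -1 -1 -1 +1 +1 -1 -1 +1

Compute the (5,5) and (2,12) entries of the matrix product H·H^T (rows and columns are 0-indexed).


Row 2 of H: [-1, 1, -1, -1, -1, 1, 1, 1, -1, 1, -1, -1, -1, -1, 1, 1].
Row 5 of H: [1, 1, -1, 1, -1, -1, -1, 1, 1, 1, -1, 1, -1, 1, -1, 1].
Row 12 of H: [-1, 1, 1, 1, -1, -1, 1, 1, 1, -1, -1, -1, -1, -1, -1, -1].
(H·H^T)[5][5] = Σ_j H[5][j]·H[5][j] = (1)² + (1)² + (-1)² + (1)² + (-1)² + (-1)² + (-1)² + (1)² + (1)² + (1)² + (-1)² + (1)² + (-1)² + (1)² + (-1)² + (1)² = 1 + 1 + 1 + 1 + 1 + 1 + 1 + 1 + 1 + 1 + 1 + 1 + 1 + 1 + 1 + 1 = 16.
(H·H^T)[2][12] = Σ_j H[2][j]·H[12][j] = (-1)·(-1) + (1)·(1) + (-1)·(1) + (-1)·(1) + (-1)·(-1) + (1)·(-1) + (1)·(1) + (1)·(1) + (-1)·(1) + (1)·(-1) + (-1)·(-1) + (-1)·(-1) + (-1)·(-1) + (-1)·(-1) + (1)·(-1) + (1)·(-1) = 1 + 1 + -1 + -1 + 1 + -1 + 1 + 1 + -1 + -1 + 1 + 1 + 1 + 1 + -1 + -1 = 2.
Rows 2 and 12 are not orthogonal (dot product = 2 ≠ 0), so H is not a Hadamard matrix.

(5,5) entry = 16; (2,12) entry = 2.


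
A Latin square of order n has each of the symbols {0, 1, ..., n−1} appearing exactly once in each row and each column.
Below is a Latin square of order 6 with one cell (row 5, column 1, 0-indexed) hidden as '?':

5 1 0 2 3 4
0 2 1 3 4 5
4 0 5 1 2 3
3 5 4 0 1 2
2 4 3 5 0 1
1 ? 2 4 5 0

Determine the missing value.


Row 5 contains symbols [0, 1, 2, 4, 5] — missing [3].
Column 1 contains symbols [0, 1, 2, 4, 5] — missing [3].
The missing symbol must appear in both missing sets; intersection = [3].
Therefore the hidden value is 3.

Missing value = 3.


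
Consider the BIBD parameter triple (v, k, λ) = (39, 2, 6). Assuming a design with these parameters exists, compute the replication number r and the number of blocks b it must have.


Any 2-(v, k, λ) BIBD satisfies two necessary conditions:
  (i)  Each point sits in r blocks, and counting incidences through any fixed point gives r(k − 1) = λ(v − 1), so r = λ(v − 1)/(k − 1).
  (ii) Total incidences bk = vr, so b = vr/k.
Step 1: r = λ(v − 1)/(k − 1) = 6·(39 − 1)/(2 − 1) = 6·38/1 = 228/1 = 228.
Step 2: b = vr/k = 39·228/2 = 8892/2 = 4446.
Check integrality: r = 228 ∈ Z ✓, b = 4446 ∈ Z ✓.
(These identities are necessary conditions: they determine r and b for any design with these parameters, but do not by themselves prove that one exists.)

r = 228, b = 4446.


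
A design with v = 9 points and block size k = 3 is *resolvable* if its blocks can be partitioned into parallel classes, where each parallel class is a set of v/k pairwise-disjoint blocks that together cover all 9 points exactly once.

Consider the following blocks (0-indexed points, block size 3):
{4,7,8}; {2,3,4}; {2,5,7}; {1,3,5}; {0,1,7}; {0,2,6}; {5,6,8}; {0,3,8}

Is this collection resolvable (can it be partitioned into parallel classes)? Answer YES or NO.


v = 9, block size k = 3, number of blocks = 8.
For resolvability, blocks must partition into parallel classes of size v/k = 3.
Total blocks must therefore be a multiple of 3: 8 = 3·2 + 2 ⇒ not divisible ✗.
Resolvable? NO.

NO


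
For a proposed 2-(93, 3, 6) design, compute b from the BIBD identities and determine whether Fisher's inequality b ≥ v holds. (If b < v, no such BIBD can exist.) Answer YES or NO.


r = λ(v − 1)/(k − 1) = 6·92/2 = 276.
b = vr/k = 93·276/3 = 8556.
Fisher's inequality: b ≥ v ⇔ 8556 ≥ 93? YES.

YES


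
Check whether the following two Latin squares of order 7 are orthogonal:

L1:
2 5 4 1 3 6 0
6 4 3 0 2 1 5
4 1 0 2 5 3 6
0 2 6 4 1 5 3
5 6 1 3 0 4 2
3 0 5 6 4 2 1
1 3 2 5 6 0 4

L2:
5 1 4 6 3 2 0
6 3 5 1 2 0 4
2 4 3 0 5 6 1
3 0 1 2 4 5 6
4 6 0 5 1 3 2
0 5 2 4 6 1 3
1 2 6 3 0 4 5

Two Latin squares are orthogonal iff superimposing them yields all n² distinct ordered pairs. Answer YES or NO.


Form the n² = 49 superimposed pairs (L1[i][j], L2[i][j]), row by row (rows and columns indexed from 0):
row 0: (2,5) (5,1) (4,4) (1,6) (3,3) (6,2) (0,0)
row 1: (6,6) (4,3) (3,5) (0,1) (2,2) (1,0) (5,4)
row 2: (4,2) (1,4) (0,3) (2,0) (5,5) (3,6) (6,1)
row 3: (0,3) (2,0) (6,1) (4,2) (1,4) (5,5) (3,6)
row 4: (5,4) (6,6) (1,0) (3,5) (0,1) (4,3) (2,2)
row 5: (3,0) (0,5) (5,2) (6,4) (4,6) (2,1) (1,3)
row 6: (1,1) (3,2) (2,6) (5,3) (6,0) (0,4) (4,5)
Orthogonality requires all 49 pairs distinct.
But the pair (0,3) repeats: cell (2,2) has L1 = 0, L2 = 3, and cell (3,0) has L1 = 0, L2 = 3.
A repeated pair means some other pair never occurs (only 35 distinct pairs out of 49), so the squares are not orthogonal.
Conclusion: NO.

NO


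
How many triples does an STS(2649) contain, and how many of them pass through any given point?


An STS(v) is a 2-(v, 3, 1) BIBD: block size k = 3, λ = 1.
Replication: r(k − 1) = λ(v − 1) ⇒ r·2 = 2649 − 1 = 2648 ⇒ r = 1324.
Block count: b = v(v − 1)/6 = 2649·2648/6 = 7014552/6 = 1169092.

r = 1324, b = 1169092.


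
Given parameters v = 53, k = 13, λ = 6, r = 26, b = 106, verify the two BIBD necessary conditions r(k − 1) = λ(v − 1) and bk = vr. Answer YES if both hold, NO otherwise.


Condition (i): r(k − 1) = 26·12 = 312; λ(v − 1) = 6·52 = 312. Match? YES.
Condition (ii): bk = 106·13 = 1378; vr = 53·26 = 1378. Match? YES.
Both conditions hold? YES.

YES


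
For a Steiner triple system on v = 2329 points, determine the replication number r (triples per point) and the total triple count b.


An STS(v) is a 2-(v, 3, 1) BIBD: block size k = 3, λ = 1.
Replication: r(k − 1) = λ(v − 1) ⇒ r·2 = 2329 − 1 = 2328 ⇒ r = 1164.
Block count: b = v(v − 1)/6 = 2329·2328/6 = 5421912/6 = 903652.
(Check via bk = vr: 903652·3 = 2710956 = 2329·1164 = 2710956 ✓.)

r = 1164, b = 903652.


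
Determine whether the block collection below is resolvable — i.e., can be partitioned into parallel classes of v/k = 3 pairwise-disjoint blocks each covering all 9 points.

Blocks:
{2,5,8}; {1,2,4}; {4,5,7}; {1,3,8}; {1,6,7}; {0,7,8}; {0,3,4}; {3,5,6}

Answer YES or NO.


v = 9, block size k = 3, number of blocks = 8.
For resolvability, blocks must partition into parallel classes of size v/k = 3.
Total blocks must therefore be a multiple of 3: 8 = 3·2 + 2 ⇒ not divisible ✗.
Resolvable? NO.

NO


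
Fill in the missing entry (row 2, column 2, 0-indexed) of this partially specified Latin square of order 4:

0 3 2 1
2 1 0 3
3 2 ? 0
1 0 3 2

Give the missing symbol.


Row 2 contains symbols [0, 2, 3] — missing [1].
Column 2 contains symbols [0, 2, 3] — missing [1].
The missing symbol must appear in both missing sets; intersection = [1].
Therefore the hidden value is 1.

Missing value = 1.


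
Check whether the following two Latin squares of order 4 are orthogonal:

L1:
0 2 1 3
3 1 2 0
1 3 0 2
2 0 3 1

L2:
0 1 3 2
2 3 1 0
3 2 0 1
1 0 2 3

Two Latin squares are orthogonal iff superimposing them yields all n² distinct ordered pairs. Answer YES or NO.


Form the n² = 16 superimposed pairs (L1[i][j], L2[i][j]), row by row (rows and columns indexed from 0):
row 0: (0,0) (2,1) (1,3) (3,2)
row 1: (3,2) (1,3) (2,1) (0,0)
row 2: (1,3) (3,2) (0,0) (2,1)
row 3: (2,1) (0,0) (3,2) (1,3)
Orthogonality requires all 16 pairs distinct.
But the pair (3,2) repeats: cell (0,3) has L1 = 3, L2 = 2, and cell (1,0) has L1 = 3, L2 = 2.
A repeated pair means some other pair never occurs (only 4 distinct pairs out of 16), so the squares are not orthogonal.
Conclusion: NO.

NO


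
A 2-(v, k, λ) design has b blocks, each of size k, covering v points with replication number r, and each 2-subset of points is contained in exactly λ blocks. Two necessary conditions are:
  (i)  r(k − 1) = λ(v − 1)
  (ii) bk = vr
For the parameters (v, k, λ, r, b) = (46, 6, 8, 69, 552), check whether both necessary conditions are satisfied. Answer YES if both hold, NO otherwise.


Condition (i): r(k − 1) = 69·5 = 345; λ(v − 1) = 8·45 = 360. Match? NO.
Condition (ii): bk = 552·6 = 3312; vr = 46·69 = 3174. Match? NO.
Both conditions hold? NO.

NO


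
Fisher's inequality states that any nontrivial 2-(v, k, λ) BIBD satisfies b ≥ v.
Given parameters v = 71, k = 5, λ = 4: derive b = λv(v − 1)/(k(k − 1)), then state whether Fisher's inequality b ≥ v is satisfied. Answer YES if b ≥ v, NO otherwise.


b = λv(v − 1)/(k(k − 1)) = 4·71·70/(5·4) = 19880/20 = 994.
Compare with v = 71: b ≥ v, so Fisher's inequality holds.

YES


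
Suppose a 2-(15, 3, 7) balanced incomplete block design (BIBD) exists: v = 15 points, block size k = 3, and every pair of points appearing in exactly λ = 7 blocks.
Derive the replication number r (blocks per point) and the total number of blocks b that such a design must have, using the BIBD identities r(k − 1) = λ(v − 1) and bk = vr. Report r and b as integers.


Any 2-(v, k, λ) BIBD satisfies two necessary conditions:
  (i)  Each point sits in r blocks, and counting incidences through any fixed point gives r(k − 1) = λ(v − 1), so r = λ(v − 1)/(k − 1).
  (ii) Total incidences bk = vr, so b = vr/k.
Step 1: r = λ(v − 1)/(k − 1) = 7·(15 − 1)/(3 − 1) = 7·14/2 = 98/2 = 49.
Step 2: b = vr/k = 15·49/3 = 735/3 = 245.
Check integrality: r = 49 ∈ Z ✓, b = 245 ∈ Z ✓.
(These identities are necessary conditions: they determine r and b for any design with these parameters, but do not by themselves prove that one exists.)

r = 49, b = 245.


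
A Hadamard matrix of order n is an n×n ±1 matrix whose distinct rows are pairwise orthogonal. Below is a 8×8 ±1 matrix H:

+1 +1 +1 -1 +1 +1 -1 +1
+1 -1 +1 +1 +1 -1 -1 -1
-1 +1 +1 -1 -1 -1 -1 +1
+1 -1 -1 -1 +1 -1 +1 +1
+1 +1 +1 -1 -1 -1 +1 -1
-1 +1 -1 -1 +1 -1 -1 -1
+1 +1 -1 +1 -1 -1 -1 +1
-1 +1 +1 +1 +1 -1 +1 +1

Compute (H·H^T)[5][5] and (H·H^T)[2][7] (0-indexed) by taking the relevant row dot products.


Row 2 of H: [-1, 1, 1, -1, -1, -1, -1, 1].
Row 5 of H: [-1, 1, -1, -1, 1, -1, -1, -1].
Row 7 of H: [-1, 1, 1, 1, 1, -1, 1, 1].
(H·H^T)[5][5] = Σ_j H[5][j]·H[5][j] = (-1)² + (1)² + (-1)² + (-1)² + (1)² + (-1)² + (-1)² + (-1)² = 1 + 1 + 1 + 1 + 1 + 1 + 1 + 1 = 8.
(H·H^T)[2][7] = Σ_j H[2][j]·H[7][j] = (-1)·(-1) + (1)·(1) + (1)·(1) + (-1)·(1) + (-1)·(1) + (-1)·(-1) + (-1)·(1) + (1)·(1) = 1 + 1 + 1 + -1 + -1 + 1 + -1 + 1 = 2.
Rows 2 and 7 are not orthogonal (dot product = 2 ≠ 0), so H is not a Hadamard matrix.

(5,5) entry = 8; (2,7) entry = 2.


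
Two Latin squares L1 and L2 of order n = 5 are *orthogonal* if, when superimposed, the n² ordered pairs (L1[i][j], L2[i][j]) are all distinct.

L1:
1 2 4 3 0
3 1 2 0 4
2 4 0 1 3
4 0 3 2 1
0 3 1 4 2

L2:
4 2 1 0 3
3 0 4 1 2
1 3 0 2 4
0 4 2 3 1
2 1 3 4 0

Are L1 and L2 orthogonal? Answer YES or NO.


Form the n² = 25 superimposed pairs (L1[i][j], L2[i][j]), row by row (rows and columns indexed from 0):
row 0: (1,4) (2,2) (4,1) (3,0) (0,3)
row 1: (3,3) (1,0) (2,4) (0,1) (4,2)
row 2: (2,1) (4,3) (0,0) (1,2) (3,4)
row 3: (4,0) (0,4) (3,2) (2,3) (1,1)
row 4: (0,2) (3,1) (1,3) (4,4) (2,0)
Orthogonality requires all 25 pairs distinct.
Check by first coordinate: for each symbol s of L1, list the L2 entries in the n cells where L1 = s; they must all differ.
  L1 = 0: L2 entries (in reading order) 3, 1, 0, 4, 2 — all 5 distinct ✓
  L1 = 1: L2 entries (in reading order) 4, 0, 2, 1, 3 — all 5 distinct ✓
  L1 = 2: L2 entries (in reading order) 2, 4, 1, 3, 0 — all 5 distinct ✓
  L1 = 3: L2 entries (in reading order) 0, 3, 4, 2, 1 — all 5 distinct ✓
  L1 = 4: L2 entries (in reading order) 1, 2, 3, 0, 4 — all 5 distinct ✓
Every symbol of L1 meets every symbol of L2 exactly once, so all 25 pairs are distinct (25 of 25).
Conclusion: YES.

YES


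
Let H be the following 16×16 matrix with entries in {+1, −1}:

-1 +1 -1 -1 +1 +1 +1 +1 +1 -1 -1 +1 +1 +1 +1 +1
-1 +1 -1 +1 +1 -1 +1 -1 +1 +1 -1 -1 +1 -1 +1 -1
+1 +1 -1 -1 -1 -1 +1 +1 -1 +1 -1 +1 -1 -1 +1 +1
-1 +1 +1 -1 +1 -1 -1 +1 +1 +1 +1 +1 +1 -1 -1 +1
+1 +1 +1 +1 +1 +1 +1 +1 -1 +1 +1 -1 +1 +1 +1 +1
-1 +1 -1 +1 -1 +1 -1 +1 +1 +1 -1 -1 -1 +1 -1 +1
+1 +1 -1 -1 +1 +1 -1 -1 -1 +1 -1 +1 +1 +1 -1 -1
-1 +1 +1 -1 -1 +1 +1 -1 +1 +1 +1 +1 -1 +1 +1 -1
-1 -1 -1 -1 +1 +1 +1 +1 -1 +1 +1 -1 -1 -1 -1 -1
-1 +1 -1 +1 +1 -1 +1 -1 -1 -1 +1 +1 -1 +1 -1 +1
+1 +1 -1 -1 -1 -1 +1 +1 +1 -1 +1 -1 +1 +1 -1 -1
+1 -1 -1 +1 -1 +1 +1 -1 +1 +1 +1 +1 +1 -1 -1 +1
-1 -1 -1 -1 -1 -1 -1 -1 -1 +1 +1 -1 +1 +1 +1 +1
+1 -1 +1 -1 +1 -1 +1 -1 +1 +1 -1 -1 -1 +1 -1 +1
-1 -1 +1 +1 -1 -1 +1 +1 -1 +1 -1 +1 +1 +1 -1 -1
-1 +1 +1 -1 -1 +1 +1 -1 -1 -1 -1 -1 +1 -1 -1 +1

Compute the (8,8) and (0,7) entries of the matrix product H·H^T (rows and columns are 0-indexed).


Row 0 of H: [-1, 1, -1, -1, 1, 1, 1, 1, 1, -1, -1, 1, 1, 1, 1, 1].
Row 7 of H: [-1, 1, 1, -1, -1, 1, 1, -1, 1, 1, 1, 1, -1, 1, 1, -1].
Row 8 of H: [-1, -1, -1, -1, 1, 1, 1, 1, -1, 1, 1, -1, -1, -1, -1, -1].
(H·H^T)[8][8] = Σ_j H[8][j]·H[8][j] = (-1)² + (-1)² + (-1)² + (-1)² + (1)² + (1)² + (1)² + (1)² + (-1)² + (1)² + (1)² + (-1)² + (-1)² + (-1)² + (-1)² + (-1)² = 1 + 1 + 1 + 1 + 1 + 1 + 1 + 1 + 1 + 1 + 1 + 1 + 1 + 1 + 1 + 1 = 16.
(H·H^T)[0][7] = Σ_j H[0][j]·H[7][j] = (-1)·(-1) + (1)·(1) + (-1)·(1) + (-1)·(-1) + (1)·(-1) + (1)·(1) + (1)·(1) + (1)·(-1) + (1)·(1) + (-1)·(1) + (-1)·(1) + (1)·(1) + (1)·(-1) + (1)·(1) + (1)·(1) + (1)·(-1) = 1 + 1 + -1 + 1 + -1 + 1 + 1 + -1 + 1 + -1 + -1 + 1 + -1 + 1 + 1 + -1 = 2.
Rows 0 and 7 are not orthogonal (dot product = 2 ≠ 0), so H is not a Hadamard matrix.

(8,8) entry = 16; (0,7) entry = 2.


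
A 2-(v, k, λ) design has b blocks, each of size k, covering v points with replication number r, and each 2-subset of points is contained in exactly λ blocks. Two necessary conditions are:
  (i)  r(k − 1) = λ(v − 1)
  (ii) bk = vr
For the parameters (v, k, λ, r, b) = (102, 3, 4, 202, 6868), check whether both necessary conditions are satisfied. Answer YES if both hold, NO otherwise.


Condition (i): r(k − 1) = 202·2 = 404; λ(v − 1) = 4·101 = 404. Match? YES.
Condition (ii): bk = 6868·3 = 20604; vr = 102·202 = 20604. Match? YES.
Both conditions hold? YES.

YES


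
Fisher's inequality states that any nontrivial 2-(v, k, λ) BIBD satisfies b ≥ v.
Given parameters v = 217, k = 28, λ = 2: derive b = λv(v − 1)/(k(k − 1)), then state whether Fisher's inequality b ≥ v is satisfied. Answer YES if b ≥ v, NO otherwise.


b = λv(v − 1)/(k(k − 1)) = 2·217·216/(28·27) = 93744/756 = 124.
Compare with v = 217: b < v, so Fisher's inequality fails.

NO


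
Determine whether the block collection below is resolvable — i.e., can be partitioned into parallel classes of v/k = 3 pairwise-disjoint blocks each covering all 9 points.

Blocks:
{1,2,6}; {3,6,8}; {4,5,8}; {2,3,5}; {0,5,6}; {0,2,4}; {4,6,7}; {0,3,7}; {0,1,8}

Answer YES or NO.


v = 9, block size k = 3, number of blocks = 9.
For resolvability, blocks must partition into parallel classes of size v/k = 3.
Total blocks must therefore be a multiple of 3: 9 = 3·3 + 0 ⇒ divisible ✓.
Consider block {3,6,8}. The only other block(s) in the collection disjoint from it are {0,2,4} — just 1 block(s). Any parallel class containing {3,6,8} would need 2 other blocks each disjoint from it, so no parallel class of size 3 can contain {3,6,8}.
Since every block must belong to some parallel class in a resolution, the collection cannot be partitioned into parallel classes.
Resolvable? NO.

NO


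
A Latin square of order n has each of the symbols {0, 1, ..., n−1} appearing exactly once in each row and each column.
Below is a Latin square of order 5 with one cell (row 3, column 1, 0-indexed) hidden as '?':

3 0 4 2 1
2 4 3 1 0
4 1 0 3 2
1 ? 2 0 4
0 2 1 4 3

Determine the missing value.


Row 3 contains symbols [0, 1, 2, 4] — missing [3].
Column 1 contains symbols [0, 1, 2, 4] — missing [3].
The missing symbol must appear in both missing sets; intersection = [3].
Therefore the hidden value is 3.

Missing value = 3.


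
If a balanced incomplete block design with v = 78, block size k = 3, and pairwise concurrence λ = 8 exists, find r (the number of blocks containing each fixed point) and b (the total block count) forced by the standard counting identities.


Any 2-(v, k, λ) BIBD satisfies two necessary conditions:
  (i)  Each point sits in r blocks, and counting incidences through any fixed point gives r(k − 1) = λ(v − 1), so r = λ(v − 1)/(k − 1).
  (ii) Total incidences bk = vr, so b = vr/k.
Step 1: r = λ(v − 1)/(k − 1) = 8·(78 − 1)/(3 − 1) = 8·77/2 = 616/2 = 308.
Step 2: b = vr/k = 78·308/3 = 24024/3 = 8008.
Check integrality: r = 308 ∈ Z ✓, b = 8008 ∈ Z ✓.
(These identities are necessary conditions: they determine r and b for any design with these parameters, but do not by themselves prove that one exists.)

r = 308, b = 8008.


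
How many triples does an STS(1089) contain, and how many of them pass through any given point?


An STS(v) is a 2-(v, 3, 1) BIBD: block size k = 3, λ = 1.
Replication: r(k − 1) = λ(v − 1) ⇒ r·2 = 1089 − 1 = 1088 ⇒ r = 544.
Block count: b = v(v − 1)/6 = 1089·1088/6 = 1184832/6 = 197472.

r = 544, b = 197472.


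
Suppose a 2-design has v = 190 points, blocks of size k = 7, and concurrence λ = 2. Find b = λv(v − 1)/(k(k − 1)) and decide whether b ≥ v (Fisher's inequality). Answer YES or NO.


b = λv(v − 1)/(k(k − 1)) = 2·190·189/(7·6) = 71820/42 = 1710.
Compare with v = 190: b ≥ v, so Fisher's inequality holds.

YES


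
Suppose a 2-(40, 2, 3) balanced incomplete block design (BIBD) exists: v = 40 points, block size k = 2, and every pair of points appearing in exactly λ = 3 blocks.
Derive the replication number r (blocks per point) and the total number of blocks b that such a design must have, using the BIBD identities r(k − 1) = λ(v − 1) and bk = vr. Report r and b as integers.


Any 2-(v, k, λ) BIBD satisfies two necessary conditions:
  (i)  Each point sits in r blocks, and counting incidences through any fixed point gives r(k − 1) = λ(v − 1), so r = λ(v − 1)/(k − 1).
  (ii) Total incidences bk = vr, so b = vr/k.
Step 1: r = λ(v − 1)/(k − 1) = 3·(40 − 1)/(2 − 1) = 3·39/1 = 117/1 = 117.
Step 2: b = vr/k = 40·117/2 = 4680/2 = 2340.
Check integrality: r = 117 ∈ Z ✓, b = 2340 ∈ Z ✓.
(These identities are necessary conditions: they determine r and b for any design with these parameters, but do not by themselves prove that one exists.)

r = 117, b = 2340.


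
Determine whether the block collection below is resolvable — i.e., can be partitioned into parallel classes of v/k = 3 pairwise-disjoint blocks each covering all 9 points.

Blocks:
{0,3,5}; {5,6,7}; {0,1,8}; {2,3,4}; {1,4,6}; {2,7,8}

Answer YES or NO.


v = 9, block size k = 3, number of blocks = 6.
For resolvability, blocks must partition into parallel classes of size v/k = 3.
Total blocks must therefore be a multiple of 3: 6 = 3·2 + 0 ⇒ divisible ✓.
Greedy packing gives 2 candidate class(es). Each should be a full parallel class (size 3, covers all 9 points).
  Class 1 (3 blocks): {0,3,5}; {1,4,6}; {2,7,8}. Points covered: [0, 1, 2, 3, 4, 5, 6, 7, 8].
  Class 2 (3 blocks): {5,6,7}; {0,1,8}; {2,3,4}. Points covered: [0, 1, 2, 3, 4, 5, 6, 7, 8].
All classes full (size 3)? YES. All classes cover every point? YES.
Resolvable? YES.

YES


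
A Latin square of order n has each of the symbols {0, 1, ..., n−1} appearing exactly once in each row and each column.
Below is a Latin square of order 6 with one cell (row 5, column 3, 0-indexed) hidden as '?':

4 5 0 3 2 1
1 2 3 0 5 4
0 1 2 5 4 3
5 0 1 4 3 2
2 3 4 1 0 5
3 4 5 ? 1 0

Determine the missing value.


Row 5 contains symbols [0, 1, 3, 4, 5] — missing [2].
Column 3 contains symbols [0, 1, 3, 4, 5] — missing [2].
The missing symbol must appear in both missing sets; intersection = [2].
Therefore the hidden value is 2.

Missing value = 2.
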